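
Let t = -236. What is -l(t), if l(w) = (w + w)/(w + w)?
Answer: -1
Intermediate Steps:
l(w) = 1 (l(w) = (2*w)/((2*w)) = (2*w)*(1/(2*w)) = 1)
-l(t) = -1*1 = -1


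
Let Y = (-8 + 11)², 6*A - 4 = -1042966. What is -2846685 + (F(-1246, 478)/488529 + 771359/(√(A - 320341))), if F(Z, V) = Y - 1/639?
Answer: -888649744691485/312170031 - 771359*I*√123542/247084 ≈ -2.8467e+6 - 1097.3*I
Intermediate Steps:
A = -173827 (A = ⅔ + (⅙)*(-1042966) = ⅔ - 521483/3 = -173827)
Y = 9 (Y = 3² = 9)
F(Z, V) = 5750/639 (F(Z, V) = 9 - 1/639 = 5750/639)
-2846685 + (F(-1246, 478)/488529 + 771359/(√(A - 320341))) = -2846685 + ((5750/639)/488529 + 771359/(√(-173827 - 320341))) = -2846685 + ((5750/639)*(1/488529) + 771359/(√(-494168))) = -2846685 + (5750/312170031 + 771359/((2*I*√123542))) = -2846685 + (5750/312170031 + 771359*(-I*√123542/247084)) = -2846685 + (5750/312170031 - 771359*I*√123542/247084) = -888649744691485/312170031 - 771359*I*√123542/247084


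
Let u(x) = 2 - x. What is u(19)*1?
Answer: -17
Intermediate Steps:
u(19)*1 = (2 - 1*19)*1 = (2 - 19)*1 = -17*1 = -17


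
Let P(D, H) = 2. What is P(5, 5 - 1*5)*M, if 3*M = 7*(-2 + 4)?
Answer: 28/3 ≈ 9.3333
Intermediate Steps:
M = 14/3 (M = (7*(-2 + 4))/3 = (7*2)/3 = (⅓)*14 = 14/3 ≈ 4.6667)
P(5, 5 - 1*5)*M = 2*(14/3) = 28/3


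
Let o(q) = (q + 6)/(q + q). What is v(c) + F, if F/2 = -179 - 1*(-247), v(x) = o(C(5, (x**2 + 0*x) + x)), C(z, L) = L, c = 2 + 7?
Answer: 2048/15 ≈ 136.53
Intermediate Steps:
c = 9
o(q) = (6 + q)/(2*q) (o(q) = (6 + q)/((2*q)) = (6 + q)*(1/(2*q)) = (6 + q)/(2*q))
v(x) = (6 + x + x**2)/(2*(x + x**2)) (v(x) = (6 + ((x**2 + 0*x) + x))/(2*((x**2 + 0*x) + x)) = (6 + ((x**2 + 0) + x))/(2*((x**2 + 0) + x)) = (6 + (x**2 + x))/(2*(x**2 + x)) = (6 + (x + x**2))/(2*(x + x**2)) = (6 + x + x**2)/(2*(x + x**2)))
F = 136 (F = 2*(-179 - 1*(-247)) = 2*(-179 + 247) = 2*68 = 136)
v(c) + F = (1/2)*(6 + 9*(1 + 9))/(9*(1 + 9)) + 136 = (1/2)*(1/9)*(6 + 9*10)/10 + 136 = (1/2)*(1/9)*(1/10)*(6 + 90) + 136 = (1/2)*(1/9)*(1/10)*96 + 136 = 8/15 + 136 = 2048/15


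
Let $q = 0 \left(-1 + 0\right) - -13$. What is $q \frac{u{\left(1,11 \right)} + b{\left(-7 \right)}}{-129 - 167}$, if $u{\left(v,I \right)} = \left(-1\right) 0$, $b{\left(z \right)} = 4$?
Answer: $- \frac{13}{74} \approx -0.17568$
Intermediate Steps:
$u{\left(v,I \right)} = 0$
$q = 13$ ($q = 0 \left(-1\right) + 13 = 0 + 13 = 13$)
$q \frac{u{\left(1,11 \right)} + b{\left(-7 \right)}}{-129 - 167} = 13 \frac{0 + 4}{-129 - 167} = 13 \frac{4}{-296} = 13 \cdot 4 \left(- \frac{1}{296}\right) = 13 \left(- \frac{1}{74}\right) = - \frac{13}{74}$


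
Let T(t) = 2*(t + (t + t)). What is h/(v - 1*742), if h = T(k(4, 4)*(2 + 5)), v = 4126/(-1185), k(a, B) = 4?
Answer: -49770/220849 ≈ -0.22536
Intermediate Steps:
v = -4126/1185 (v = 4126*(-1/1185) = -4126/1185 ≈ -3.4819)
T(t) = 6*t (T(t) = 2*(t + 2*t) = 2*(3*t) = 6*t)
h = 168 (h = 6*(4*(2 + 5)) = 6*(4*7) = 6*28 = 168)
h/(v - 1*742) = 168/(-4126/1185 - 1*742) = 168/(-4126/1185 - 742) = 168/(-883396/1185) = 168*(-1185/883396) = -49770/220849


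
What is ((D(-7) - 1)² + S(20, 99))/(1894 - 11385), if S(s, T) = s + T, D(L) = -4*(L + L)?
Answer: -3144/9491 ≈ -0.33126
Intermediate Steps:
D(L) = -8*L
S(s, T) = T + s
((D(-7) - 1)² + S(20, 99))/(1894 - 11385) = ((-8*(-7) - 1)² + (99 + 20))/(1894 - 11385) = ((56 - 1)² + 119)/(-9491) = (55² + 119)*(-1/9491) = (3025 + 119)*(-1/9491) = 3144*(-1/9491) = -3144/9491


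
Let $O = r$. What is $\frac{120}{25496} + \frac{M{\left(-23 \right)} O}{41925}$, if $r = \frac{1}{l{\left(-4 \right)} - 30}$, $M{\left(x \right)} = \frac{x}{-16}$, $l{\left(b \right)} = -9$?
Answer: $\frac{392344699}{83375744400} \approx 0.0047057$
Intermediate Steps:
$M{\left(x \right)} = - \frac{x}{16}$ ($M{\left(x \right)} = x \left(- \frac{1}{16}\right) = - \frac{x}{16}$)
$r = - \frac{1}{39}$ ($r = \frac{1}{-9 - 30} = \frac{1}{-39} = - \frac{1}{39} \approx -0.025641$)
$O = - \frac{1}{39} \approx -0.025641$
$\frac{120}{25496} + \frac{M{\left(-23 \right)} O}{41925} = \frac{120}{25496} + \frac{\left(- \frac{1}{16}\right) \left(-23\right) \left(- \frac{1}{39}\right)}{41925} = 120 \cdot \frac{1}{25496} + \frac{23}{16} \left(- \frac{1}{39}\right) \frac{1}{41925} = \frac{15}{3187} - \frac{23}{26161200} = \frac{392344699}{83375744400}$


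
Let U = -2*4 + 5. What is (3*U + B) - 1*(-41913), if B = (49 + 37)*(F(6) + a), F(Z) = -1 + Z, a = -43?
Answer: 38636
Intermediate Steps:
U = -3 (U = -8 + 5 = -3)
B = -3268 (B = (49 + 37)*((-1 + 6) - 43) = 86*(5 - 43) = 86*(-38) = -3268)
(3*U + B) - 1*(-41913) = (3*(-3) - 3268) - 1*(-41913) = (-9 - 3268) + 41913 = -3277 + 41913 = 38636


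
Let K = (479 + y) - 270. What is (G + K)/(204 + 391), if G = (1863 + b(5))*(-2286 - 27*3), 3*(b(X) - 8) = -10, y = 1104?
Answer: -4419454/595 ≈ -7427.7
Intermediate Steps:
b(X) = 14/3 (b(X) = 8 + (⅓)*(-10) = 8 - 10/3 = 14/3)
K = 1313 (K = (479 + 1104) - 270 = 1583 - 270 = 1313)
G = -4420767 (G = (1863 + 14/3)*(-2286 - 27*3) = 5603*(-2286 - 81)/3 = (5603/3)*(-2367) = -4420767)
(G + K)/(204 + 391) = (-4420767 + 1313)/(204 + 391) = -4419454/595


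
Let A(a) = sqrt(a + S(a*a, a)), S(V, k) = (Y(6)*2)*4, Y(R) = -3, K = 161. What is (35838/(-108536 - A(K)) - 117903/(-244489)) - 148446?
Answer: -427538272370356858521/2880095861680751 + 35838*sqrt(137)/11780063159 ≈ -1.4845e+5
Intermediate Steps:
S(V, k) = -24 (S(V, k) = -3*2*4 = -6*4 = -24)
A(a) = sqrt(-24 + a) (A(a) = sqrt(a - 24) = sqrt(-24 + a))
(35838/(-108536 - A(K)) - 117903/(-244489)) - 148446 = (35838/(-108536 - sqrt(-24 + 161)) - 117903/(-244489)) - 148446 = (35838/(-108536 - sqrt(137)) - 117903*(-1/244489)) - 148446 = (35838/(-108536 - sqrt(137)) + 117903/244489) - 148446 = (117903/244489 + 35838/(-108536 - sqrt(137))) - 148446 = -36293296191/244489 + 35838/(-108536 - sqrt(137))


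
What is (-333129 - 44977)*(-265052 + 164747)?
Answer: 37925922330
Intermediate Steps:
(-333129 - 44977)*(-265052 + 164747) = -378106*(-100305) = 37925922330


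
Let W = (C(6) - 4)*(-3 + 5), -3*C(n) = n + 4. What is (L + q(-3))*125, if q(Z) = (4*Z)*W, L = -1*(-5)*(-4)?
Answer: 19500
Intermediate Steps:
C(n) = -4/3 - n/3 (C(n) = -(n + 4)/3 = -(4 + n)/3 = -4/3 - n/3)
L = -20 (L = 5*(-4) = -20)
W = -44/3 (W = ((-4/3 - ⅓*6) - 4)*(-3 + 5) = ((-4/3 - 2) - 4)*2 = (-10/3 - 4)*2 = -22/3*2 = -44/3 ≈ -14.667)
q(Z) = -176*Z/3 (q(Z) = (4*Z)*(-44/3) = -176*Z/3)
(L + q(-3))*125 = (-20 - 176/3*(-3))*125 = (-20 + 176)*125 = 156*125 = 19500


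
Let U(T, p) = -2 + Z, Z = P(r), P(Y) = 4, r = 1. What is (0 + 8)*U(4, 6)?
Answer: 16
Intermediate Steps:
Z = 4
U(T, p) = 2 (U(T, p) = -2 + 4 = 2)
(0 + 8)*U(4, 6) = (0 + 8)*2 = 8*2 = 16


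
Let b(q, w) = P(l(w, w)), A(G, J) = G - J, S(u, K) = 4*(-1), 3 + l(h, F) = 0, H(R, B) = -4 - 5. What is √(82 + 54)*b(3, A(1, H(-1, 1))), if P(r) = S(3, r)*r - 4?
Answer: 16*√34 ≈ 93.295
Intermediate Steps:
H(R, B) = -9
l(h, F) = -3 (l(h, F) = -3 + 0 = -3)
S(u, K) = -4
P(r) = -4 - 4*r (P(r) = -4*r - 4 = -4 - 4*r)
b(q, w) = 8 (b(q, w) = -4 - 4*(-3) = -4 + 12 = 8)
√(82 + 54)*b(3, A(1, H(-1, 1))) = √(82 + 54)*8 = √136*8 = (2*√34)*8 = 16*√34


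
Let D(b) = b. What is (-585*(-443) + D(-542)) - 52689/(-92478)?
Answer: 7972021901/30826 ≈ 2.5861e+5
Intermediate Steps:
(-585*(-443) + D(-542)) - 52689/(-92478) = (-585*(-443) - 542) - 52689/(-92478) = (259155 - 542) - 52689*(-1/92478) = 258613 + 17563/30826 = 7972021901/30826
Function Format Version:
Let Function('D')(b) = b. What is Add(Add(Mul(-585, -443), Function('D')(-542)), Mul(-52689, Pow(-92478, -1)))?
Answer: Rational(7972021901, 30826) ≈ 2.5861e+5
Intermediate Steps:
Add(Add(Mul(-585, -443), Function('D')(-542)), Mul(-52689, Pow(-92478, -1))) = Add(Add(Mul(-585, -443), -542), Mul(-52689, Pow(-92478, -1))) = Add(Add(259155, -542), Mul(-52689, Rational(-1, 92478))) = Add(258613, Rational(17563, 30826)) = Rational(7972021901, 30826)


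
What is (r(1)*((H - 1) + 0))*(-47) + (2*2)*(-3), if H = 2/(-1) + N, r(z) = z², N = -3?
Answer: 270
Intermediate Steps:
H = -5 (H = 2/(-1) - 3 = 2*(-1) - 3 = -2 - 3 = -5)
(r(1)*((H - 1) + 0))*(-47) + (2*2)*(-3) = (1²*((-5 - 1) + 0))*(-47) + (2*2)*(-3) = (1*(-6 + 0))*(-47) + 4*(-3) = (1*(-6))*(-47) - 12 = -6*(-47) - 12 = 282 - 12 = 270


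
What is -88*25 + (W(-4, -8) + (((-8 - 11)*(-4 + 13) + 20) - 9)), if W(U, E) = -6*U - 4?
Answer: -2340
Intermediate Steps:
W(U, E) = -4 - 6*U
-88*25 + (W(-4, -8) + (((-8 - 11)*(-4 + 13) + 20) - 9)) = -88*25 + ((-4 - 6*(-4)) + (((-8 - 11)*(-4 + 13) + 20) - 9)) = -2200 + ((-4 + 24) + ((-19*9 + 20) - 9)) = -2200 + (20 + ((-171 + 20) - 9)) = -2200 + (20 + (-151 - 9)) = -2200 + (20 - 160) = -2200 - 140 = -2340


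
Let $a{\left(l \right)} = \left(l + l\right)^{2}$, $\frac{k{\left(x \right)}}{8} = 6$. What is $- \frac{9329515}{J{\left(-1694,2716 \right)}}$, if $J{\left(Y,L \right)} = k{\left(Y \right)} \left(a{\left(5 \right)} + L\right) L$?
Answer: $- \frac{9329515}{367116288} \approx -0.025413$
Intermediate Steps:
$k{\left(x \right)} = 48$ ($k{\left(x \right)} = 8 \cdot 6 = 48$)
$a{\left(l \right)} = 4 l^{2}$ ($a{\left(l \right)} = \left(2 l\right)^{2} = 4 l^{2}$)
$J{\left(Y,L \right)} = L \left(4800 + 48 L\right)$ ($J{\left(Y,L \right)} = 48 \left(4 \cdot 5^{2} + L\right) L = 48 \left(4 \cdot 25 + L\right) L = 48 \left(100 + L\right) L = \left(4800 + 48 L\right) L = L \left(4800 + 48 L\right)$)
$- \frac{9329515}{J{\left(-1694,2716 \right)}} = - \frac{9329515}{48 \cdot 2716 \left(100 + 2716\right)} = - \frac{9329515}{48 \cdot 2716 \cdot 2816} = - \frac{9329515}{367116288}$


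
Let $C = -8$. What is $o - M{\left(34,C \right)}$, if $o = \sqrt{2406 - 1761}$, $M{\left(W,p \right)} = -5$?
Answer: $5 + \sqrt{645} \approx 30.397$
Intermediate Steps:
$o = \sqrt{645} \approx 25.397$
$o - M{\left(34,C \right)} = \sqrt{645} - -5 = \sqrt{645} + 5 = 5 + \sqrt{645}$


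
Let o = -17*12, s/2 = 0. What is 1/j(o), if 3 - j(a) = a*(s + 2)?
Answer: 1/411 ≈ 0.0024331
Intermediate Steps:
s = 0 (s = 2*0 = 0)
o = -204
j(a) = 3 - 2*a (j(a) = 3 - a*(0 + 2) = 3 - a*2 = 3 - 2*a)
1/j(o) = 1/(3 - 2*(-204)) = 1/(3 + 408) = 1/411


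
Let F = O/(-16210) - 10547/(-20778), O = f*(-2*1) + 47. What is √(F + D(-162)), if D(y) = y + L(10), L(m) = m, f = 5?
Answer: I*√1074115313404704555/84202845 ≈ 12.308*I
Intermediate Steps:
O = 37 (O = 5*(-2*1) + 47 = 5*(-2) + 47 = -10 + 47 = 37)
F = 42549521/84202845 (F = 37/(-16210) - 10547/(-20778) = 37*(-1/16210) - 10547*(-1/20778) = -37/16210 + 10547/20778 = 42549521/84202845 ≈ 0.50532)
D(y) = 10 + y (D(y) = y + 10 = 10 + y)
√(F + D(-162)) = √(42549521/84202845 + (10 - 162)) = √(42549521/84202845 - 152) = √(-12756282919/84202845) = I*√1074115313404704555/84202845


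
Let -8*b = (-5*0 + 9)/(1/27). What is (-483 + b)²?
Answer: 16867449/64 ≈ 2.6355e+5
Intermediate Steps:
b = -243/8 (b = -(-5*0 + 9)/(8*(1/27)) = -(0 + 9)/(8*1/27) = -9*27/8 = -⅛*243 = -243/8 ≈ -30.375)
(-483 + b)² = (-483 - 243/8)² = (-4107/8)² = 16867449/64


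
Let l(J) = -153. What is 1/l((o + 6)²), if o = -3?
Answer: -1/153 ≈ -0.0065359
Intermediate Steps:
1/l((o + 6)²) = 1/(-153) = -1/153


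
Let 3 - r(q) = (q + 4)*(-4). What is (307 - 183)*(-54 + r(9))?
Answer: 124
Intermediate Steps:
r(q) = 19 + 4*q (r(q) = 3 - (q + 4)*(-4) = 3 - (4 + q)*(-4) = 3 - (-16 - 4*q) = 3 + (16 + 4*q) = 19 + 4*q)
(307 - 183)*(-54 + r(9)) = (307 - 183)*(-54 + (19 + 4*9)) = 124*(-54 + (19 + 36)) = 124*(-54 + 55) = 124*1 = 124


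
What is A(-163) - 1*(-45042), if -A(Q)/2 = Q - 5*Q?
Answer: 43738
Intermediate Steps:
A(Q) = 8*Q (A(Q) = -2*(Q - 5*Q) = -(-8)*Q = 8*Q)
A(-163) - 1*(-45042) = 8*(-163) - 1*(-45042) = -1304 + 45042 = 43738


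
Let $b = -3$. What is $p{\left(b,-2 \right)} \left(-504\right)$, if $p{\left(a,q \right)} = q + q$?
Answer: $2016$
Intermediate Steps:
$p{\left(a,q \right)} = 2 q$
$p{\left(b,-2 \right)} \left(-504\right) = 2 \left(-2\right) \left(-504\right) = \left(-4\right) \left(-504\right) = 2016$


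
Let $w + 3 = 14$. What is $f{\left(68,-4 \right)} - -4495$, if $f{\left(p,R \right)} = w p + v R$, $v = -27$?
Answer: $5351$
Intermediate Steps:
$w = 11$ ($w = -3 + 14 = 11$)
$f{\left(p,R \right)} = - 27 R + 11 p$ ($f{\left(p,R \right)} = 11 p - 27 R = - 27 R + 11 p$)
$f{\left(68,-4 \right)} - -4495 = \left(\left(-27\right) \left(-4\right) + 11 \cdot 68\right) - -4495 = \left(108 + 748\right) + 4495 = 856 + 4495 = 5351$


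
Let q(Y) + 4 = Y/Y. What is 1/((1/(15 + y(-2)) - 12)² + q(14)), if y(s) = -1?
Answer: 196/27301 ≈ 0.0071792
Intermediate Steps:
q(Y) = -3 (q(Y) = -4 + Y/Y = -4 + 1 = -3)
1/((1/(15 + y(-2)) - 12)² + q(14)) = 1/((1/(15 - 1) - 12)² - 3) = 1/((1/14 - 12)² - 3) = 1/((-167/14)² - 3) = 1/(27889/196 - 3) = 1/(27301/196) = 196/27301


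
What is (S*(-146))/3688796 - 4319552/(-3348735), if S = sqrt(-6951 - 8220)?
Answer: 4319552/3348735 - 73*I*sqrt(15171)/1844398 ≈ 1.2899 - 0.004875*I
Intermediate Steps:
S = I*sqrt(15171) (S = sqrt(-15171) = I*sqrt(15171) ≈ 123.17*I)
(S*(-146))/3688796 - 4319552/(-3348735) = ((I*sqrt(15171))*(-146))/3688796 - 4319552/(-3348735) = -146*I*sqrt(15171)*(1/3688796) - 4319552*(-1/3348735) = -73*I*sqrt(15171)/1844398 + 4319552/3348735 = 4319552/3348735 - 73*I*sqrt(15171)/1844398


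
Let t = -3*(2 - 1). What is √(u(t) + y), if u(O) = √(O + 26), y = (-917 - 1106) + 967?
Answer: √(-1056 + √23) ≈ 32.422*I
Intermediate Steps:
y = -1056 (y = -2023 + 967 = -1056)
t = -3 (t = -3*1 = -3)
u(O) = √(26 + O)
√(u(t) + y) = √(√(26 - 3) - 1056) = √(√23 - 1056) = √(-1056 + √23)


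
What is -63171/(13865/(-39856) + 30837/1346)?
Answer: -36051942384/12876353 ≈ -2799.9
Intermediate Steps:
-63171/(13865/(-39856) + 30837/1346) = -63171/(13865*(-1/39856) + 30837*(1/1346)) = -63171/(-295/848 + 30837/1346) = -63171/12876353/570704 = -63171*570704/12876353 = -36051942384/12876353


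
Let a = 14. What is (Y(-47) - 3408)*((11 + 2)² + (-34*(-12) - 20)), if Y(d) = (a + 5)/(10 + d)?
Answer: -70246055/37 ≈ -1.8985e+6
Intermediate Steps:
Y(d) = 19/(10 + d) (Y(d) = (14 + 5)/(10 + d) = 19/(10 + d))
(Y(-47) - 3408)*((11 + 2)² + (-34*(-12) - 20)) = (19/(10 - 47) - 3408)*((11 + 2)² + (-34*(-12) - 20)) = (19/(-37) - 3408)*(13² + (408 - 20)) = (19*(-1/37) - 3408)*(169 + 388) = (-19/37 - 3408)*557 = -126115/37*557 = -70246055/37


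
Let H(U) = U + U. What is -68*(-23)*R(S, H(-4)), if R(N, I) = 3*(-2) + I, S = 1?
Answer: -21896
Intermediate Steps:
H(U) = 2*U
R(N, I) = -6 + I
-68*(-23)*R(S, H(-4)) = -68*(-23)*(-6 + 2*(-4)) = -(-1564)*(-6 - 8) = -(-1564)*(-14) = -1*21896 = -21896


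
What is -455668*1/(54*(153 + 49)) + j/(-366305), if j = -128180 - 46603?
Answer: -41251733444/998913735 ≈ -41.297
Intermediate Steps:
j = -174783
-455668*1/(54*(153 + 49)) + j/(-366305) = -455668*1/(54*(153 + 49)) - 174783/(-366305) = -455668/(202*54) - 174783*(-1/366305) = -455668/10908 + 174783/366305 = -455668*1/10908 + 174783/366305 = -113917/2727 + 174783/366305 = -41251733444/998913735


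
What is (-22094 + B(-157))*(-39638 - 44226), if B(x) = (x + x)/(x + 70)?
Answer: 161175202496/87 ≈ 1.8526e+9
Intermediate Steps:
B(x) = 2*x/(70 + x) (B(x) = (2*x)/(70 + x) = 2*x/(70 + x))
(-22094 + B(-157))*(-39638 - 44226) = (-22094 + 2*(-157)/(70 - 157))*(-39638 - 44226) = (-22094 + 2*(-157)/(-87))*(-83864) = (-22094 + 2*(-157)*(-1/87))*(-83864) = (-22094 + 314/87)*(-83864) = -1921864/87*(-83864) = 161175202496/87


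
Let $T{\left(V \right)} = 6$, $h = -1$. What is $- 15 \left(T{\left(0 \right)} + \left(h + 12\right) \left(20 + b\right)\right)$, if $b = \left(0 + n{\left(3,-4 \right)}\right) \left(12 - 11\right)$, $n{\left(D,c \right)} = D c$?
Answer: $-1410$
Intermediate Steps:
$b = -12$ ($b = \left(0 + 3 \left(-4\right)\right) \left(12 - 11\right) = \left(0 - 12\right) 1 = \left(-12\right) 1 = -12$)
$- 15 \left(T{\left(0 \right)} + \left(h + 12\right) \left(20 + b\right)\right) = - 15 \left(6 + \left(-1 + 12\right) \left(20 - 12\right)\right) = - 15 \left(6 + 11 \cdot 8\right) = - 15 \left(6 + 88\right) = \left(-15\right) 94 = -1410$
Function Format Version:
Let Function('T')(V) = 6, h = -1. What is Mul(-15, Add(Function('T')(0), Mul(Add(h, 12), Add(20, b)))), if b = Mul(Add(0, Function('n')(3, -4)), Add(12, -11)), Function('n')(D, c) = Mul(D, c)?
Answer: -1410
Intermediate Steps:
b = -12 (b = Mul(Add(0, Mul(3, -4)), Add(12, -11)) = Mul(Add(0, -12), 1) = Mul(-12, 1) = -12)
Mul(-15, Add(Function('T')(0), Mul(Add(h, 12), Add(20, b)))) = Mul(-15, Add(6, Mul(Add(-1, 12), Add(20, -12)))) = Mul(-15, Add(6, Mul(11, 8))) = Mul(-15, Add(6, 88)) = Mul(-15, 94) = -1410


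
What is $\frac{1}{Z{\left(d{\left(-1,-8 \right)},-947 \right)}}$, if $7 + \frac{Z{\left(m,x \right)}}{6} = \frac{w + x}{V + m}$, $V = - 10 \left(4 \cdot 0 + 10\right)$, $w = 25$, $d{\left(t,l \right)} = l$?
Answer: $\frac{9}{83} \approx 0.10843$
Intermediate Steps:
$V = -100$ ($V = - 10 \left(0 + 10\right) = \left(-10\right) 10 = -100$)
$Z{\left(m,x \right)} = -42 + \frac{6 \left(25 + x\right)}{-100 + m}$ ($Z{\left(m,x \right)} = -42 + 6 \frac{25 + x}{-100 + m} = -42 + \frac{6 \left(25 + x\right)}{-100 + m}$)
$\frac{1}{Z{\left(d{\left(-1,-8 \right)},-947 \right)}} = \frac{1}{6 \frac{1}{-100 - 8} \left(725 - 947 - -56\right)} = \frac{1}{6 \frac{1}{-108} \left(725 - 947 + 56\right)} = \frac{1}{6 \left(- \frac{1}{108}\right) \left(-166\right)} = \frac{1}{\frac{83}{9}} = \frac{9}{83}$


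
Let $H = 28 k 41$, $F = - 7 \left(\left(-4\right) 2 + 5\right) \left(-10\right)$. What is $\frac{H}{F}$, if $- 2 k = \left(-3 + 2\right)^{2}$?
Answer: $\frac{41}{15} \approx 2.7333$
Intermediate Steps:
$k = - \frac{1}{2}$ ($k = - \frac{\left(-3 + 2\right)^{2}}{2} = - \frac{\left(-1\right)^{2}}{2} = \left(- \frac{1}{2}\right) 1 = - \frac{1}{2} \approx -0.5$)
$F = -210$ ($F = - 7 \left(-8 + 5\right) \left(-10\right) = \left(-7\right) \left(-3\right) \left(-10\right) = 21 \left(-10\right) = -210$)
$H = -574$ ($H = 28 \left(- \frac{1}{2}\right) 41 = \left(-14\right) 41 = -574$)
$\frac{H}{F} = - \frac{574}{-210} = \left(-574\right) \left(- \frac{1}{210}\right) = \frac{41}{15}$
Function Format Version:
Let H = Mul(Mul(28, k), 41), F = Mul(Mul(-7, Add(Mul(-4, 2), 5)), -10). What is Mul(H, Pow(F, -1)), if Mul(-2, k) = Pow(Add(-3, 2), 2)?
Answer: Rational(41, 15) ≈ 2.7333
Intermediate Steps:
k = Rational(-1, 2) (k = Mul(Rational(-1, 2), Pow(Add(-3, 2), 2)) = Mul(Rational(-1, 2), Pow(-1, 2)) = Mul(Rational(-1, 2), 1) = Rational(-1, 2) ≈ -0.50000)
F = -210 (F = Mul(Mul(-7, Add(-8, 5)), -10) = Mul(Mul(-7, -3), -10) = Mul(21, -10) = -210)
H = -574 (H = Mul(Mul(28, Rational(-1, 2)), 41) = Mul(-14, 41) = -574)
Mul(H, Pow(F, -1)) = Mul(-574, Pow(-210, -1)) = Mul(-574, Rational(-1, 210)) = Rational(41, 15)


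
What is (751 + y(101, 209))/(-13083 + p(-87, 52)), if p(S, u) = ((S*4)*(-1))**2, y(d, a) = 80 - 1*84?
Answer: 249/36007 ≈ 0.0069153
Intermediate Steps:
y(d, a) = -4 (y(d, a) = 80 - 84 = -4)
p(S, u) = 16*S**2 (p(S, u) = ((4*S)*(-1))**2 = (-4*S)**2 = 16*S**2)
(751 + y(101, 209))/(-13083 + p(-87, 52)) = (751 - 4)/(-13083 + 16*(-87)**2) = 747/(-13083 + 16*7569) = 747/(-13083 + 121104) = 747/108021 = 747*(1/108021) = 249/36007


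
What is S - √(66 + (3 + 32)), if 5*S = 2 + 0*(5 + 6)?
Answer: ⅖ - √101 ≈ -9.6499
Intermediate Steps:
S = ⅖ (S = (2 + 0*(5 + 6))/5 = (2 + 0*11)/5 = (2 + 0)/5 = (⅕)*2 = ⅖ ≈ 0.40000)
S - √(66 + (3 + 32)) = ⅖ - √(66 + (3 + 32)) = ⅖ - √(66 + 35) = ⅖ - √101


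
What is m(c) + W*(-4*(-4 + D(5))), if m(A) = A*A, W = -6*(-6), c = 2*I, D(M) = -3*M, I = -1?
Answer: 2740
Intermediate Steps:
c = -2 (c = 2*(-1) = -2)
W = 36
m(A) = A²
m(c) + W*(-4*(-4 + D(5))) = (-2)² + 36*(-4*(-4 - 3*5)) = 4 + 36*(-4*(-4 - 15)) = 4 + 36*(-4*(-19)) = 4 + 36*76 = 4 + 2736 = 2740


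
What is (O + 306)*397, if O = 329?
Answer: 252095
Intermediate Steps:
(O + 306)*397 = (329 + 306)*397 = 635*397 = 252095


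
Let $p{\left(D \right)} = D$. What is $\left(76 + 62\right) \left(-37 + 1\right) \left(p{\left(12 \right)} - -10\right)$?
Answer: $-109296$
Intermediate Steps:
$\left(76 + 62\right) \left(-37 + 1\right) \left(p{\left(12 \right)} - -10\right) = \left(76 + 62\right) \left(-37 + 1\right) \left(12 - -10\right) = 138 \left(-36\right) \left(12 + 10\right) = \left(-4968\right) 22 = -109296$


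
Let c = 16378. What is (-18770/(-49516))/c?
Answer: 9385/405486524 ≈ 2.3145e-5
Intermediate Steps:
(-18770/(-49516))/c = -18770/(-49516)/16378 = -18770*(-1/49516)*(1/16378) = (9385/24758)*(1/16378) = 9385/405486524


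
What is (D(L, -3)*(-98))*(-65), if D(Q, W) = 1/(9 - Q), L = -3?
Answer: 3185/6 ≈ 530.83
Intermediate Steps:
(D(L, -3)*(-98))*(-65) = (-1/(-9 - 3)*(-98))*(-65) = (-1/(-12)*(-98))*(-65) = (-1*(-1/12)*(-98))*(-65) = ((1/12)*(-98))*(-65) = -49/6*(-65) = 3185/6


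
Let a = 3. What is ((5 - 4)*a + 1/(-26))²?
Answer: 5929/676 ≈ 8.7707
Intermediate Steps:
((5 - 4)*a + 1/(-26))² = ((5 - 4)*3 + 1/(-26))² = (1*3 - 1/26)² = (3 - 1/26)² = (77/26)² = 5929/676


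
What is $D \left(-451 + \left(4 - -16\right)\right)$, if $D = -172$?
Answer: $74132$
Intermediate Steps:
$D \left(-451 + \left(4 - -16\right)\right) = - 172 \left(-451 + \left(4 - -16\right)\right) = - 172 \left(-451 + \left(4 + 16\right)\right) = - 172 \left(-451 + 20\right) = \left(-172\right) \left(-431\right) = 74132$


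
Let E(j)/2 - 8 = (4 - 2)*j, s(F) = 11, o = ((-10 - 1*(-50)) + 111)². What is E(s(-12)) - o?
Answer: -22741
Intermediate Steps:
o = 22801 (o = ((-10 + 50) + 111)² = (40 + 111)² = 151² = 22801)
E(j) = 16 + 4*j (E(j) = 16 + 2*((4 - 2)*j) = 16 + 2*(2*j) = 16 + 4*j)
E(s(-12)) - o = (16 + 4*11) - 1*22801 = (16 + 44) - 22801 = 60 - 22801 = -22741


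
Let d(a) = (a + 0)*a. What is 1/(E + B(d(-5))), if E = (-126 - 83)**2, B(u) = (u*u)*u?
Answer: 1/59306 ≈ 1.6862e-5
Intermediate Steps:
d(a) = a**2 (d(a) = a*a = a**2)
B(u) = u**3 (B(u) = u**2*u = u**3)
E = 43681 (E = (-209)**2 = 43681)
1/(E + B(d(-5))) = 1/(43681 + ((-5)**2)**3) = 1/(43681 + 25**3) = 1/(43681 + 15625) = 1/59306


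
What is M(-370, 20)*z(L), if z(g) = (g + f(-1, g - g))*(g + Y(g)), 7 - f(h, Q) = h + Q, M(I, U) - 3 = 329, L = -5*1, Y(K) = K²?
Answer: 19920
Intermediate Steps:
L = -5
M(I, U) = 332 (M(I, U) = 3 + 329 = 332)
f(h, Q) = 7 - Q - h (f(h, Q) = 7 - (h + Q) = 7 - (Q + h) = 7 + (-Q - h) = 7 - Q - h)
z(g) = (8 + g)*(g + g²) (z(g) = (g + (7 - (g - g) - 1*(-1)))*(g + g²) = (g + (7 - 1*0 + 1))*(g + g²) = (g + (7 + 0 + 1))*(g + g²) = (g + 8)*(g + g²) = (8 + g)*(g + g²))
M(-370, 20)*z(L) = 332*(-5*(8 + (-5)² + 9*(-5))) = 332*(-5*(8 + 25 - 45)) = 332*(-5*(-12)) = 332*60 = 19920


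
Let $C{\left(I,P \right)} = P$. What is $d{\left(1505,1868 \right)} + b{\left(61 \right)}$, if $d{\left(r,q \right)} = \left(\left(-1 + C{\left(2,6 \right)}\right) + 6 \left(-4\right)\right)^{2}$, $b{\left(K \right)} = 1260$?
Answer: $1621$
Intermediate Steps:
$d{\left(r,q \right)} = 361$ ($d{\left(r,q \right)} = \left(\left(-1 + 6\right) + 6 \left(-4\right)\right)^{2} = \left(5 - 24\right)^{2} = \left(-19\right)^{2} = 361$)
$d{\left(1505,1868 \right)} + b{\left(61 \right)} = 361 + 1260 = 1621$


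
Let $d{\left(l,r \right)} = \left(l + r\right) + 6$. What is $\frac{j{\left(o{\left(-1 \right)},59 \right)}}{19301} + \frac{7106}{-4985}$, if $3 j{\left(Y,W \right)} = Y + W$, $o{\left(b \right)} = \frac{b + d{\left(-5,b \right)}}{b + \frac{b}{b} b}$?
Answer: $- \frac{822324221}{577292910} \approx -1.4244$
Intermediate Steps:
$d{\left(l,r \right)} = 6 + l + r$
$o{\left(b \right)} = \frac{1 + 2 b}{2 b}$ ($o{\left(b \right)} = \frac{b + \left(6 - 5 + b\right)}{b + \frac{b}{b} b} = \frac{b + \left(1 + b\right)}{b + 1 b} = \frac{1 + 2 b}{b + b} = \frac{1 + 2 b}{2 b}$)
$j{\left(Y,W \right)} = \frac{W}{3} + \frac{Y}{3}$ ($j{\left(Y,W \right)} = \frac{Y + W}{3} = \frac{W + Y}{3} = \frac{W}{3} + \frac{Y}{3}$)
$\frac{j{\left(o{\left(-1 \right)},59 \right)}}{19301} + \frac{7106}{-4985} = \frac{\frac{1}{3} \cdot 59 + \frac{\frac{1}{-1} \left(\frac{1}{2} - 1\right)}{3}}{19301} + \frac{7106}{-4985} = \left(\frac{59}{3} + \frac{\left(-1\right) \left(- \frac{1}{2}\right)}{3}\right) \frac{1}{19301} + 7106 \left(- \frac{1}{4985}\right) = \left(\frac{59}{3} + \frac{1}{3} \cdot \frac{1}{2}\right) \frac{1}{19301} - \frac{7106}{4985} = \left(\frac{59}{3} + \frac{1}{6}\right) \frac{1}{19301} - \frac{7106}{4985} = \frac{119}{6} \cdot \frac{1}{19301} - \frac{7106}{4985} = \frac{119}{115806} - \frac{7106}{4985} = - \frac{822324221}{577292910}$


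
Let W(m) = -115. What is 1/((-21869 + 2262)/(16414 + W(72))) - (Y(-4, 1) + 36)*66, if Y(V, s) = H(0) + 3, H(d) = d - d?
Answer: -50484717/19607 ≈ -2574.8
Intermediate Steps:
H(d) = 0
Y(V, s) = 3 (Y(V, s) = 0 + 3 = 3)
1/((-21869 + 2262)/(16414 + W(72))) - (Y(-4, 1) + 36)*66 = 1/((-21869 + 2262)/(16414 - 115)) - (3 + 36)*66 = 1/(-19607/16299) - 39*66 = 1/(-19607*1/16299) - 1*2574 = 1/(-19607/16299) - 2574 = -16299/19607 - 2574 = -50484717/19607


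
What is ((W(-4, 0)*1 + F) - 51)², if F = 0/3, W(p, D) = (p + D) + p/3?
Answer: 28561/9 ≈ 3173.4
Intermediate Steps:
W(p, D) = D + 4*p/3 (W(p, D) = (D + p) + p*(⅓) = (D + p) + p/3 = D + 4*p/3)
F = 0 (F = 0*(⅓) = 0)
((W(-4, 0)*1 + F) - 51)² = (((0 + (4/3)*(-4))*1 + 0) - 51)² = (((0 - 16/3)*1 + 0) - 51)² = ((-16/3*1 + 0) - 51)² = ((-16/3 + 0) - 51)² = (-16/3 - 51)² = (-169/3)² = 28561/9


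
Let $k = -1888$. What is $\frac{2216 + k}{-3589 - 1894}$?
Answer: $- \frac{328}{5483} \approx -0.059821$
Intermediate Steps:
$\frac{2216 + k}{-3589 - 1894} = \frac{2216 - 1888}{-3589 - 1894} = \frac{328}{-5483} = 328 \left(- \frac{1}{5483}\right) = - \frac{328}{5483}$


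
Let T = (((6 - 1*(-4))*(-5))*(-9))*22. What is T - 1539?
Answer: 8361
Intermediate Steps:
T = 9900 (T = (((6 + 4)*(-5))*(-9))*22 = ((10*(-5))*(-9))*22 = -50*(-9)*22 = 450*22 = 9900)
T - 1539 = 9900 - 1539 = 8361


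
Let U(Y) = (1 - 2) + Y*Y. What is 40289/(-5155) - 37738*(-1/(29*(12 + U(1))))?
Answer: 90259409/896970 ≈ 100.63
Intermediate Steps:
U(Y) = -1 + Y²
40289/(-5155) - 37738*(-1/(29*(12 + U(1)))) = 40289/(-5155) - 37738*(-1/(29*(12 + (-1 + 1²)))) = 40289*(-1/5155) - 37738*(-1/(29*(12 + (-1 + 1)))) = -40289/5155 - 37738*(-1/(29*(12 + 0))) = -40289/5155 - 37738/(12*(-29)) = -40289/5155 - 37738/(-348) = -40289/5155 - 37738*(-1/348) = -40289/5155 + 18869/174 = 90259409/896970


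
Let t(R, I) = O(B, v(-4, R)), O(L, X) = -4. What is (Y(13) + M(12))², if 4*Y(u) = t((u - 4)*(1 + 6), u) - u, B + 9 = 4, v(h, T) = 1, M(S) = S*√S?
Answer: 27937/16 - 204*√3 ≈ 1392.7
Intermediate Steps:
M(S) = S^(3/2)
B = -5 (B = -9 + 4 = -5)
t(R, I) = -4
Y(u) = -1 - u/4 (Y(u) = (-4 - u)/4 = -1 - u/4)
(Y(13) + M(12))² = ((-1 - ¼*13) + 12^(3/2))² = ((-1 - 13/4) + 24*√3)² = (-17/4 + 24*√3)²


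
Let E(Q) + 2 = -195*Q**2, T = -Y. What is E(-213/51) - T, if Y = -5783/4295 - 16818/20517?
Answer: -28909374840688/8488942945 ≈ -3405.5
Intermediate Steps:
Y = -63627707/29373505 (Y = -5783*1/4295 - 16818*1/20517 = -5783/4295 - 5606/6839 = -63627707/29373505 ≈ -2.1662)
T = 63627707/29373505 (T = -1*(-63627707/29373505) = 63627707/29373505 ≈ 2.1662)
E(Q) = -2 - 195*Q**2
E(-213/51) - T = (-2 - 195*(-213/51)**2) - 1*63627707/29373505 = (-2 - 195*(-213*1/51)**2) - 63627707/29373505 = (-2 - 195*(-71/17)**2) - 63627707/29373505 = (-2 - 195*5041/289) - 63627707/29373505 = (-2 - 982995/289) - 63627707/29373505 = -983573/289 - 63627707/29373505 = -28909374840688/8488942945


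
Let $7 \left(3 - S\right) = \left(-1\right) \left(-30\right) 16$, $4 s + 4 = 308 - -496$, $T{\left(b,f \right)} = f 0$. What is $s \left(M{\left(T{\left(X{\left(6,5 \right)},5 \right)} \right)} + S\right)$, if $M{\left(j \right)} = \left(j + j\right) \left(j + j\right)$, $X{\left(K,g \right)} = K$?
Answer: $- \frac{91800}{7} \approx -13114.0$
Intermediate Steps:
$T{\left(b,f \right)} = 0$
$M{\left(j \right)} = 4 j^{2}$ ($M{\left(j \right)} = 2 j 2 j = 4 j^{2}$)
$s = 200$ ($s = -1 + \frac{308 - -496}{4} = -1 + \frac{308 + 496}{4} = -1 + \frac{1}{4} \cdot 804 = -1 + 201 = 200$)
$S = - \frac{459}{7}$ ($S = 3 - \frac{\left(-1\right) \left(-30\right) 16}{7} = 3 - \frac{30 \cdot 16}{7} = 3 - \frac{480}{7} = - \frac{459}{7} \approx -65.571$)
$s \left(M{\left(T{\left(X{\left(6,5 \right)},5 \right)} \right)} + S\right) = 200 \left(4 \cdot 0^{2} - \frac{459}{7}\right) = 200 \left(4 \cdot 0 - \frac{459}{7}\right) = 200 \left(0 - \frac{459}{7}\right) = 200 \left(- \frac{459}{7}\right) = - \frac{91800}{7}$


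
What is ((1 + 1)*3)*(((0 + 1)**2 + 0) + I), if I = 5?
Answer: 36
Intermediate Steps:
((1 + 1)*3)*(((0 + 1)**2 + 0) + I) = ((1 + 1)*3)*(((0 + 1)**2 + 0) + 5) = (2*3)*((1**2 + 0) + 5) = 6*((1 + 0) + 5) = 6*(1 + 5) = 6*6 = 36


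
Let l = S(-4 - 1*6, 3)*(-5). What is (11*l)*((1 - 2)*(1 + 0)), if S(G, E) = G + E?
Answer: -385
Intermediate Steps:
S(G, E) = E + G
l = 35 (l = (3 + (-4 - 1*6))*(-5) = (3 + (-4 - 6))*(-5) = (3 - 10)*(-5) = -7*(-5) = 35)
(11*l)*((1 - 2)*(1 + 0)) = (11*35)*((1 - 2)*(1 + 0)) = 385*(-1*1) = 385*(-1) = -385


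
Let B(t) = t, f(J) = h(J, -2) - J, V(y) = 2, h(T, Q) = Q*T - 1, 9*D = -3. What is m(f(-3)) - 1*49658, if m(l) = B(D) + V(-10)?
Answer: -148969/3 ≈ -49656.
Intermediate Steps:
D = -1/3 (D = (1/9)*(-3) = -1/3 ≈ -0.33333)
h(T, Q) = -1 + Q*T
f(J) = -1 - 3*J (f(J) = (-1 - 2*J) - J = -1 - 3*J)
m(l) = 5/3 (m(l) = -1/3 + 2 = 5/3)
m(f(-3)) - 1*49658 = 5/3 - 1*49658 = 5/3 - 49658 = -148969/3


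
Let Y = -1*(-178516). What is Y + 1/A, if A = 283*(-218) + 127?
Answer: 10990694571/61567 ≈ 1.7852e+5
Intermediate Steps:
A = -61567 (A = -61694 + 127 = -61567)
Y = 178516
Y + 1/A = 178516 + 1/(-61567) = 178516 - 1/61567 = 10990694571/61567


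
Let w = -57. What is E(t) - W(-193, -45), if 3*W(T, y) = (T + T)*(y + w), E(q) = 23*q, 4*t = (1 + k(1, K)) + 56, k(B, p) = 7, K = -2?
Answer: -12756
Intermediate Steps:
t = 16 (t = ((1 + 7) + 56)/4 = (8 + 56)/4 = (¼)*64 = 16)
W(T, y) = 2*T*(-57 + y)/3 (W(T, y) = ((T + T)*(y - 57))/3 = ((2*T)*(-57 + y))/3 = (2*T*(-57 + y))/3 = 2*T*(-57 + y)/3)
E(t) - W(-193, -45) = 23*16 - 2*(-193)*(-57 - 45)/3 = 368 - 2*(-193)*(-102)/3 = 368 - 1*13124 = 368 - 13124 = -12756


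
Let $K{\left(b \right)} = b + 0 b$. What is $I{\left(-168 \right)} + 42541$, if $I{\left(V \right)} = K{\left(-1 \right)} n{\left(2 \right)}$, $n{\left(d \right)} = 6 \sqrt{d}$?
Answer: $42541 - 6 \sqrt{2} \approx 42533.0$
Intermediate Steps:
$K{\left(b \right)} = b$ ($K{\left(b \right)} = b + 0 = b$)
$I{\left(V \right)} = - 6 \sqrt{2}$
$I{\left(-168 \right)} + 42541 = - 6 \sqrt{2} + 42541 = 42541 - 6 \sqrt{2}$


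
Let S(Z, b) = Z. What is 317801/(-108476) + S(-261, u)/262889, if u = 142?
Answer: -83574699325/28517147164 ≈ -2.9307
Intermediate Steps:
317801/(-108476) + S(-261, u)/262889 = 317801/(-108476) - 261/262889 = 317801*(-1/108476) - 261*1/262889 = -317801/108476 - 261/262889 = -83574699325/28517147164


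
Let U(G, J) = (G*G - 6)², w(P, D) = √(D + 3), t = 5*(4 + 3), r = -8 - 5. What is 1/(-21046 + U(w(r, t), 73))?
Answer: -1/20022 ≈ -4.9945e-5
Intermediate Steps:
r = -13
t = 35 (t = 5*7 = 35)
w(P, D) = √(3 + D)
U(G, J) = (-6 + G²)² (U(G, J) = (G² - 6)² = (-6 + G²)²)
1/(-21046 + U(w(r, t), 73)) = 1/(-21046 + (-6 + (√(3 + 35))²)²) = 1/(-21046 + (-6 + (√38)²)²) = 1/(-21046 + (-6 + 38)²) = 1/(-21046 + 32²) = 1/(-21046 + 1024) = 1/(-20022) = -1/20022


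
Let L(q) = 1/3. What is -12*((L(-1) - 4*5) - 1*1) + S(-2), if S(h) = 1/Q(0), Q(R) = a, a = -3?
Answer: 743/3 ≈ 247.67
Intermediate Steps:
Q(R) = -3
L(q) = ⅓
S(h) = -⅓ (S(h) = 1/(-3) = -⅓)
-12*((L(-1) - 4*5) - 1*1) + S(-2) = -12*((⅓ - 4*5) - 1*1) - ⅓ = -12*((⅓ - 20) - 1) - ⅓ = -12*(-59/3 - 1) - ⅓ = -12*(-62/3) - ⅓ = 248 - ⅓ = 743/3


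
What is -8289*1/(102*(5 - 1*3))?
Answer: -2763/68 ≈ -40.632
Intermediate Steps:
-8289*1/(102*(5 - 1*3)) = -8289*1/(102*(5 - 3)) = -8289/((2*(-17))*(-6)) = -8289/((-34*(-6))) = -8289/204 = -8289*1/204 = -2763/68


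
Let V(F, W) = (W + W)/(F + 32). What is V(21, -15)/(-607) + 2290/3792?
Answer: 36892675/60996216 ≈ 0.60484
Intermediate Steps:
V(F, W) = 2*W/(32 + F) (V(F, W) = (2*W)/(32 + F) = 2*W/(32 + F))
V(21, -15)/(-607) + 2290/3792 = (2*(-15)/(32 + 21))/(-607) + 2290/3792 = (2*(-15)/53)*(-1/607) + 2290*(1/3792) = (2*(-15)*(1/53))*(-1/607) + 1145/1896 = -30/53*(-1/607) + 1145/1896 = 30/32171 + 1145/1896 = 36892675/60996216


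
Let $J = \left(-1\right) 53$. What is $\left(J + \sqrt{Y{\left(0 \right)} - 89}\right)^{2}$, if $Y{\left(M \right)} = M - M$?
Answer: $\left(53 - i \sqrt{89}\right)^{2} \approx 2720.0 - 1000.0 i$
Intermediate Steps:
$Y{\left(M \right)} = 0$
$J = -53$
$\left(J + \sqrt{Y{\left(0 \right)} - 89}\right)^{2} = \left(-53 + \sqrt{0 - 89}\right)^{2} = \left(-53 + \sqrt{-89}\right)^{2} = \left(-53 + i \sqrt{89}\right)^{2}$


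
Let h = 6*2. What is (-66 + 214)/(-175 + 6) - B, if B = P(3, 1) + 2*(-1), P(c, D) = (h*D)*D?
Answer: -1838/169 ≈ -10.876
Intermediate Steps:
h = 12
P(c, D) = 12*D**2 (P(c, D) = (12*D)*D = 12*D**2)
B = 10 (B = 12*1**2 + 2*(-1) = 12*1 - 2 = 12 - 2 = 10)
(-66 + 214)/(-175 + 6) - B = (-66 + 214)/(-175 + 6) - 1*10 = 148/(-169) - 10 = 148*(-1/169) - 10 = -148/169 - 10 = -1838/169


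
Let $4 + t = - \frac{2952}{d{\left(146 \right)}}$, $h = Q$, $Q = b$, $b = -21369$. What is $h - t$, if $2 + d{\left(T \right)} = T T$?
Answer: $- \frac{227685329}{10657} \approx -21365.0$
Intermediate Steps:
$d{\left(T \right)} = -2 + T^{2}$ ($d{\left(T \right)} = -2 + T T = -2 + T^{2}$)
$Q = -21369$
$h = -21369$
$t = - \frac{44104}{10657}$ ($t = -4 - \frac{2952}{-2 + 146^{2}} = -4 - \frac{2952}{-2 + 21316} = -4 - \frac{2952}{21314} = -4 - \frac{1476}{10657} = - \frac{44104}{10657} \approx -4.1385$)
$h - t = -21369 - - \frac{44104}{10657} = -21369 + \frac{44104}{10657} = - \frac{227685329}{10657}$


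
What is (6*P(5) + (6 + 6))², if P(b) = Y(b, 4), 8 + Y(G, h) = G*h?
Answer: 7056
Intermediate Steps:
Y(G, h) = -8 + G*h
P(b) = -8 + 4*b (P(b) = -8 + b*4 = -8 + 4*b)
(6*P(5) + (6 + 6))² = (6*(-8 + 4*5) + (6 + 6))² = (6*(-8 + 20) + 12)² = (6*12 + 12)² = (72 + 12)² = 84² = 7056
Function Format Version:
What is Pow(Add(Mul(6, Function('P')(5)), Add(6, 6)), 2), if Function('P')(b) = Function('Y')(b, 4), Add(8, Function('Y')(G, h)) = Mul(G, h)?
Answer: 7056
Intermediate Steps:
Function('Y')(G, h) = Add(-8, Mul(G, h))
Function('P')(b) = Add(-8, Mul(4, b)) (Function('P')(b) = Add(-8, Mul(b, 4)) = Add(-8, Mul(4, b)))
Pow(Add(Mul(6, Function('P')(5)), Add(6, 6)), 2) = Pow(Add(Mul(6, Add(-8, Mul(4, 5))), Add(6, 6)), 2) = Pow(Add(Mul(6, Add(-8, 20)), 12), 2) = Pow(Add(Mul(6, 12), 12), 2) = Pow(Add(72, 12), 2) = Pow(84, 2) = 7056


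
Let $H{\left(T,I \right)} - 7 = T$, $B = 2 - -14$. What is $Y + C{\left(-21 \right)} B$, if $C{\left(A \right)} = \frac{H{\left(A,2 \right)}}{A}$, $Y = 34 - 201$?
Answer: $- \frac{469}{3} \approx -156.33$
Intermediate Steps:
$Y = -167$ ($Y = 34 - 201 = -167$)
$B = 16$ ($B = 2 + 14 = 16$)
$H{\left(T,I \right)} = 7 + T$
$C{\left(A \right)} = \frac{7 + A}{A}$
$Y + C{\left(-21 \right)} B = -167 + \frac{7 - 21}{-21} \cdot 16 = -167 + \left(- \frac{1}{21}\right) \left(-14\right) 16 = -167 + \frac{2}{3} \cdot 16 = -167 + \frac{32}{3} = - \frac{469}{3}$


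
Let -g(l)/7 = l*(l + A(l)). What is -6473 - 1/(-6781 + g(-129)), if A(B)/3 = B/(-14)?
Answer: -1272675947/196613 ≈ -6473.0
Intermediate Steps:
A(B) = -3*B/14 (A(B) = 3*(B/(-14)) = 3*(B*(-1/14)) = 3*(-B/14) = -3*B/14)
g(l) = -11*l**2/2 (g(l) = -7*l*(l - 3*l/14) = -7*l*11*l/14 = -11*l**2/2)
-6473 - 1/(-6781 + g(-129)) = -6473 - 1/(-6781 - 11/2*(-129)**2) = -6473 - 1/(-6781 - 11/2*16641) = -6473 - 1/(-6781 - 183051/2) = -6473 - 1/(-196613/2) = -6473 - 1*(-2/196613) = -6473 + 2/196613 = -1272675947/196613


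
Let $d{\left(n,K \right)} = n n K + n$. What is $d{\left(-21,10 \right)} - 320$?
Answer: $4069$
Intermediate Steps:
$d{\left(n,K \right)} = n + K n^{2}$ ($d{\left(n,K \right)} = n^{2} K + n = K n^{2} + n = n + K n^{2}$)
$d{\left(-21,10 \right)} - 320 = - 21 \left(1 + 10 \left(-21\right)\right) - 320 = - 21 \left(1 - 210\right) - 320 = \left(-21\right) \left(-209\right) - 320 = 4389 - 320 = 4069$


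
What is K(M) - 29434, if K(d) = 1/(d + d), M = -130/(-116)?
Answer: -1913181/65 ≈ -29434.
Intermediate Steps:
M = 65/58 (M = -130*(-1/116) = 65/58 ≈ 1.1207)
K(d) = 1/(2*d)
K(M) - 29434 = 1/(2*(65/58)) - 29434 = (½)*(58/65) - 29434 = 29/65 - 29434 = -1913181/65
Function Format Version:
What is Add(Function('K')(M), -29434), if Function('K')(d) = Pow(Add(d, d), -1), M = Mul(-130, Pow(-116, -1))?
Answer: Rational(-1913181, 65) ≈ -29434.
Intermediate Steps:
M = Rational(65, 58) (M = Mul(-130, Rational(-1, 116)) = Rational(65, 58) ≈ 1.1207)
Function('K')(d) = Mul(Rational(1, 2), Pow(d, -1)) (Function('K')(d) = Pow(Mul(2, d), -1) = Mul(Rational(1, 2), Pow(d, -1)))
Add(Function('K')(M), -29434) = Add(Mul(Rational(1, 2), Pow(Rational(65, 58), -1)), -29434) = Add(Mul(Rational(1, 2), Rational(58, 65)), -29434) = Add(Rational(29, 65), -29434) = Rational(-1913181, 65)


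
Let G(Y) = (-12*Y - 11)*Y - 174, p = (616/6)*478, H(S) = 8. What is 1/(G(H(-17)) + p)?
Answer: 3/144134 ≈ 2.0814e-5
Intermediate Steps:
p = 147224/3 (p = (616*(⅙))*478 = (308/3)*478 = 147224/3 ≈ 49075.)
G(Y) = -174 + Y*(-11 - 12*Y) (G(Y) = (-11 - 12*Y)*Y - 174 = Y*(-11 - 12*Y) - 174 = -174 + Y*(-11 - 12*Y))
1/(G(H(-17)) + p) = 1/((-174 - 12*8² - 11*8) + 147224/3) = 1/((-174 - 12*64 - 88) + 147224/3) = 1/((-174 - 768 - 88) + 147224/3) = 1/(-1030 + 147224/3) = 1/(144134/3) = 3/144134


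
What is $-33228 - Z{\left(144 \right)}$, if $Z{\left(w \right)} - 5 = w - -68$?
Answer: $-33445$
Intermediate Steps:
$Z{\left(w \right)} = 73 + w$ ($Z{\left(w \right)} = 5 + \left(w - -68\right) = 5 + \left(w + 68\right) = 5 + \left(68 + w\right) = 73 + w$)
$-33228 - Z{\left(144 \right)} = -33228 - \left(73 + 144\right) = -33228 - 217 = -33445$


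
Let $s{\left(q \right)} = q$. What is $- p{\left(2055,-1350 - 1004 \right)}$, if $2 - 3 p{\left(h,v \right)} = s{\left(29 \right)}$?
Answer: $9$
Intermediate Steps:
$p{\left(h,v \right)} = -9$ ($p{\left(h,v \right)} = \frac{2}{3} - \frac{29}{3} = -9$)
$- p{\left(2055,-1350 - 1004 \right)} = \left(-1\right) \left(-9\right) = 9$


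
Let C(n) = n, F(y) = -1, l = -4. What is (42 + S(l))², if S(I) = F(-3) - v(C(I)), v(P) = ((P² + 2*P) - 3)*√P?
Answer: 1581 - 820*I ≈ 1581.0 - 820.0*I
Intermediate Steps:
v(P) = √P*(-3 + P² + 2*P) (v(P) = (-3 + P² + 2*P)*√P = √P*(-3 + P² + 2*P))
S(I) = -1 - √I*(-3 + I² + 2*I)
(42 + S(l))² = (42 + (-1 + √(-4)*(3 - 1*(-4)² - 2*(-4))))² = (42 + (-1 + (2*I)*(3 - 1*16 + 8)))² = (42 + (-1 + (2*I)*(3 - 16 + 8)))² = (42 + (-1 + (2*I)*(-5)))² = (42 + (-1 - 10*I))² = (41 - 10*I)²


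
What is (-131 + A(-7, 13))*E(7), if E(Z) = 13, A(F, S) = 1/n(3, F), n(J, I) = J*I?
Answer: -35776/21 ≈ -1703.6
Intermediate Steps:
n(J, I) = I*J
A(F, S) = 1/(3*F) (A(F, S) = 1/(F*3) = 1/(3*F))
(-131 + A(-7, 13))*E(7) = (-131 + (⅓)/(-7))*13 = (-131 + (⅓)*(-⅐))*13 = (-131 - 1/21)*13 = -2752/21*13 = -35776/21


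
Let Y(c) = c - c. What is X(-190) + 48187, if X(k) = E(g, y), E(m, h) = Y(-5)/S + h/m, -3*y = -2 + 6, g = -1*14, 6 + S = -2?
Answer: 1011929/21 ≈ 48187.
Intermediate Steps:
S = -8 (S = -6 - 2 = -8)
Y(c) = 0
g = -14
y = -4/3 (y = -(-2 + 6)/3 = -⅓*4 = -4/3 ≈ -1.3333)
E(m, h) = h/m (E(m, h) = 0/(-8) + h/m = 0*(-⅛) + h/m = 0 + h/m = h/m)
X(k) = 2/21 (X(k) = -4/3/(-14) = -4/3*(-1/14) = 2/21)
X(-190) + 48187 = 2/21 + 48187 = 1011929/21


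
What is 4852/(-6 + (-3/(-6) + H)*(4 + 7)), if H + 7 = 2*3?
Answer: -9704/23 ≈ -421.91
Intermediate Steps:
H = -1 (H = -7 + 2*3 = -7 + 6 = -1)
4852/(-6 + (-3/(-6) + H)*(4 + 7)) = 4852/(-6 + (-3/(-6) - 1)*(4 + 7)) = 4852/(-6 + (-3*(-1/6) - 1)*11) = 4852/(-6 + (1/2 - 1)*11) = 4852/(-6 - 1/2*11) = 4852/(-6 - 11/2) = 4852/(-23/2) = -2/23*4852 = -9704/23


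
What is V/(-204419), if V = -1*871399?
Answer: 871399/204419 ≈ 4.2628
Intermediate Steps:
V = -871399
V/(-204419) = -871399/(-204419) = -871399*(-1/204419) = 871399/204419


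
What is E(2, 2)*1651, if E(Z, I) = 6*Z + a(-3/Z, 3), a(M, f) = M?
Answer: 34671/2 ≈ 17336.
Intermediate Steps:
E(Z, I) = -3/Z + 6*Z (E(Z, I) = 6*Z - 3/Z = -3/Z + 6*Z)
E(2, 2)*1651 = (-3/2 + 6*2)*1651 = (-3*½ + 12)*1651 = (-3/2 + 12)*1651 = (21/2)*1651 = 34671/2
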